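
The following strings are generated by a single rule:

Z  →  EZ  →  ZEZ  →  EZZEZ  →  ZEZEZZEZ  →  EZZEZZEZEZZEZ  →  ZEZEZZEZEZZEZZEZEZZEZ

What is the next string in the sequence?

From term 3 onward, concatenate the second-to-last term with the last: Z·EZ = ZEZ, EZ·ZEZ = EZZEZ, …
So term 8 is EZZEZZEZEZZEZ·ZEZEZZEZEZZEZZEZEZZEZ.

EZZEZZEZEZZEZZEZEZZEZEZZEZZEZEZZEZ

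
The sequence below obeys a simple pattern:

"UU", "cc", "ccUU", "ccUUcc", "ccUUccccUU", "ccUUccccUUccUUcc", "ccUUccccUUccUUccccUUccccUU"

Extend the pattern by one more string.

ccUUccccUUccUUccccUUccccUUccUUccccUUccUUcc

From term 3 onward, concatenate the last term with the second-to-last: cc·UU = ccUU, ccUU·cc = ccUUcc, …
So term 8 is ccUUccccUUccUUccccUUccccUU·ccUUccccUUccUUcc.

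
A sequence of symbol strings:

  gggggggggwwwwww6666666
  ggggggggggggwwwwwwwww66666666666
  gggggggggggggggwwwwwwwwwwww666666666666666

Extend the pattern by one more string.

The n-th term is 3n+3 g's then 3n w's then 4n-1 6's, where the shown terms are n = 2, 3, 4.
At n = 5 the blocks have lengths 18, 15, 19.

ggggggggggggggggggwwwwwwwwwwwwwww6666666666666666666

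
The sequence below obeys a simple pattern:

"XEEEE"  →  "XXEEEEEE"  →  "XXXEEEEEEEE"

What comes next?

XXXXEEEEEEEEEE

Term n consists of n-1 X's, followed by 2n E's, where the shown terms are n = 2, 3, 4.
For the next term, n = 5, so the run lengths are 4, 10.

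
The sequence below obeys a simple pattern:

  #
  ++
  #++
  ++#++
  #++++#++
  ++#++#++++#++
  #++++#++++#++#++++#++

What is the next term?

This is a Fibonacci-style word recurrence s(k) = s(k−2)·s(k−1): e.g. #·++ = #++.
So term 8 is ++#++#++++#++·#++++#++++#++#++++#++.

++#++#++++#++#++++#++++#++#++++#++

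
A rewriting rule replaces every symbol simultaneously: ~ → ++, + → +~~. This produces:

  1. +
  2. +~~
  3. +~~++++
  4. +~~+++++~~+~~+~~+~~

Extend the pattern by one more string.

φ(+~~+++++~~+~~+~~+~~) expands symbol-by-symbol to +~~ ++ ++ +~~ +~~ +~~ +~~ +~~ ++ ++ +~~ ++ ++ +~~ ++ ++ +~~ ++ ++; joining the 19 pieces gives the next term.

+~~+++++~~+~~+~~+~~+~~+++++~~+++++~~+++++~~++++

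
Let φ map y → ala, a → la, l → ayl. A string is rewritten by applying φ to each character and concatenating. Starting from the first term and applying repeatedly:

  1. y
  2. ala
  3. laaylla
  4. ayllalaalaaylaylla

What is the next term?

laalaaylayllaayllalaayllalaalaayllaalaaylaylla

φ(ayllalaalaaylaylla) expands symbol-by-symbol to la ala ayl ayl la ayl la la ayl la la ala ayl la ala ayl ayl la; joining the 18 pieces gives the next term.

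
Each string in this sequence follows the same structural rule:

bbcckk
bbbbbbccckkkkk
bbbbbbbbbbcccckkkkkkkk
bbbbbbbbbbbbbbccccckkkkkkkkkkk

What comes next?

Term n consists of 4n-2 b's, followed by n+1 c's, followed by 3n-1 k's (n = 1, 2, …).
At n = 5 the blocks have lengths 18, 6, 14.

bbbbbbbbbbbbbbbbbbcccccckkkkkkkkkkkkkk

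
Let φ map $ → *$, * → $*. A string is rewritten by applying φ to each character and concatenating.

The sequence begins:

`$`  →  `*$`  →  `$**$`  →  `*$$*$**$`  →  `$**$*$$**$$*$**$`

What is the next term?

*$$*$**$$**$*$$*$**$*$$**$$*$**$

φ($**$*$$**$$*$**$) expands symbol-by-symbol to *$ $* $* *$ $* *$ *$ $* $* *$ *$ $* *$ $* $* *$; joining the 16 pieces gives the next term.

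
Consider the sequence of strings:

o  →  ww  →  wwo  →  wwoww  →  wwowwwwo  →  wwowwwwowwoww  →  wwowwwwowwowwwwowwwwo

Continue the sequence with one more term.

Each term (from the third on) is the previous term followed by the one before it: term 3 = ww·o = wwo.
Continuing: wwowwwwowwowwwwowwwwo · wwowwwwowwoww gives term 8.

wwowwwwowwowwwwowwwwowwowwwwowwoww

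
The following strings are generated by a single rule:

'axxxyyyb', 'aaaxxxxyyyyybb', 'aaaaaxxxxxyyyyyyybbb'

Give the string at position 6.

aaaaaaaaaaaxxxxxxxxyyyyyyyyyyyyybbbbbb

Each string has the form a^{2n-1} x^{n+2} y^{2n+1} b^{n} (n = 1, 2, …).
Setting n = 6 gives 11, 8, 13, 6 characters in each block.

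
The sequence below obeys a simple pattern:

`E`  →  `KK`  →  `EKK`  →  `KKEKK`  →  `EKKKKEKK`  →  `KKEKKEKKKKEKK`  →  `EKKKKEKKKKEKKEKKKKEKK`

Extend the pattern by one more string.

From term 3 onward, concatenate the second-to-last term with the last: E·KK = EKK, KK·EKK = KKEKK, …
The next term joins KKEKKEKKKKEKK and EKKKKEKKKKEKKEKKKKEKK.

KKEKKEKKKKEKKEKKKKEKKKKEKKEKKKKEKK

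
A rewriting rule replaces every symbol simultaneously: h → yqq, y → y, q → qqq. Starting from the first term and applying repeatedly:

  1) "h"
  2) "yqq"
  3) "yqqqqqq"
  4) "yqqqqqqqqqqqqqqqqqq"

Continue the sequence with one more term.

Rewriting the 19 symbols of yqqqqqqqqqqqqqqqqqq one by one yields y qqq qqq qqq qqq qqq qqq qqq qqq qqq qqq qqq qqq qqq qqq qqq qqq qqq qqq; concatenated:

yqqqqqqqqqqqqqqqqqqqqqqqqqqqqqqqqqqqqqqqqqqqqqqqqqqqqqq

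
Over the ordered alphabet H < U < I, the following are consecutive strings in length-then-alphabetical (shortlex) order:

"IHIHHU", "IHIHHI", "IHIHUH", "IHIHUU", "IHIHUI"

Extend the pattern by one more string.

Treat IHIHUI as a base-3 numeral over the given alphabet and add one, carrying through any trailing I's.

IHIHIH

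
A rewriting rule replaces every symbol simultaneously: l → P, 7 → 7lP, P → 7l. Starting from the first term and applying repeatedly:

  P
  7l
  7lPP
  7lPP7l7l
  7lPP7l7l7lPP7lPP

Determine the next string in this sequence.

7lPP7l7l7lPP7lPP7lPP7l7l7lPP7l7l

Applying the rule to each of the 16 symbols of 7lPP7l7l7lPP7lPP gives the pieces 7lP P 7l 7l 7lP P 7lP P 7lP P 7l 7l 7lP P 7l 7l, which concatenate to the answer.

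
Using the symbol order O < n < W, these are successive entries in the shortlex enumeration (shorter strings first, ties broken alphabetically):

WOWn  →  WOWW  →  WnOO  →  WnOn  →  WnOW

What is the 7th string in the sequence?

Wnnn

Continuing the enumeration 2 steps past WnOW: WnOW → WnnO → (answer).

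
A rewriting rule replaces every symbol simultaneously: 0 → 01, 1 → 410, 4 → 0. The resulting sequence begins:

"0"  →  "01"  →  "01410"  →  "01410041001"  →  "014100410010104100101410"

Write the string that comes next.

φ(014100410010104100101410) expands symbol-by-symbol to 01 410 0 410 01 01 0 410 01 01 410 01 410 01 0 410 01 01 410 01 410 0 410 01; joining the 24 pieces gives the next term.

01410041001010410010141001410010410010141001410041001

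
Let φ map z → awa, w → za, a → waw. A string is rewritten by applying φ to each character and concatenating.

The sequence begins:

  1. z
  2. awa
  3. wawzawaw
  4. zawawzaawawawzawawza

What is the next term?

awawawzawawzaawawawwawzawawzawawzaawawawzawawzaawawaw

φ(zawawzaawawawzawawza) expands symbol-by-symbol to awa waw za waw za awa waw waw za waw za waw za awa waw za waw za awa waw; joining the 20 pieces gives the next term.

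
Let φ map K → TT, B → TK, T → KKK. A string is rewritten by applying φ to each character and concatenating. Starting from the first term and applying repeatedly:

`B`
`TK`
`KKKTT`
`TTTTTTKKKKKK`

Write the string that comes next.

Apply φ to TTTTTTKKKKKK symbol by symbol: T→KKK, T→KKK, T→KKK, T→KKK, T→KKK, T→KKK, K→TT, K→TT, K→TT, K→TT, K→TT, K→TT; joined: KKK KKK KKK KKK KKK KKK TT TT TT TT TT TT.

KKKKKKKKKKKKKKKKKKTTTTTTTTTTTT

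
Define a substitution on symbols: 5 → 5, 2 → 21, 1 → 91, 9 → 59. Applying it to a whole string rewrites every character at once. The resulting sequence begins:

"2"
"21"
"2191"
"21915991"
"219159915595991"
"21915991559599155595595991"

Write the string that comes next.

φ(21915991559599155595595991) expands symbol-by-symbol to 21 91 59 91 5 59 59 91 5 5 59 5 59 59 91 5 5 5 59 5 5 59 5 59 59 91; joining the 26 pieces gives the next term.

219159915595991555955959915555955595595991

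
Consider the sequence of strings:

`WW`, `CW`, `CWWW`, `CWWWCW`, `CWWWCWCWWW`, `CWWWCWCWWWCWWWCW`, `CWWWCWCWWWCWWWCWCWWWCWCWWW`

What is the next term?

Each term (from the third on) is the previous term followed by the one before it: term 3 = CW·WW = CWWW.
So term 8 is CWWWCWCWWWCWWWCWCWWWCWCWWW·CWWWCWCWWWCWWWCW.

CWWWCWCWWWCWWWCWCWWWCWCWWWCWWWCWCWWWCWWWCW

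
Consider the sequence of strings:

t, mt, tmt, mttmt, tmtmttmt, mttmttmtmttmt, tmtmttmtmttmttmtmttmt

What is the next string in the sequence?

From term 3 onward, concatenate the second-to-last term with the last: t·mt = tmt, mt·tmt = mttmt, …
The next term joins mttmttmtmttmt and tmtmttmtmttmttmtmttmt.

mttmttmtmttmttmtmttmtmttmttmtmttmt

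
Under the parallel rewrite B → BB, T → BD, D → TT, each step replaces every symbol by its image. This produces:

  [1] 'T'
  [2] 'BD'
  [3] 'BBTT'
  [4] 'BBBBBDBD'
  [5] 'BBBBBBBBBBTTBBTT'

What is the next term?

Replace each of the 16 characters of BBBBBBBBBBTTBBTT in place — BB BB BB BB BB BB BB BB BB BB BD BD BB BB BD BD — and concatenate.

BBBBBBBBBBBBBBBBBBBBBDBDBBBBBDBD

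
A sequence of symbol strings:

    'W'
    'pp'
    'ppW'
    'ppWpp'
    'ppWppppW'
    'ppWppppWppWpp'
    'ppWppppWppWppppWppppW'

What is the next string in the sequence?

Each term (from the third on) is the previous term followed by the one before it: term 3 = pp·W = ppW.
Continuing: ppWppppWppWppppWppppW · ppWppppWppWpp gives term 8.

ppWppppWppWppppWppppWppWppppWppWpp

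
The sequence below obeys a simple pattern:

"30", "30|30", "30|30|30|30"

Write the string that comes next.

s(k+1) = s(k)·|·s(k) — each term doubles the last with '|' between the halves.
One more doubling of 30|30|30|30 gives the answer.

30|30|30|30|30|30|30|30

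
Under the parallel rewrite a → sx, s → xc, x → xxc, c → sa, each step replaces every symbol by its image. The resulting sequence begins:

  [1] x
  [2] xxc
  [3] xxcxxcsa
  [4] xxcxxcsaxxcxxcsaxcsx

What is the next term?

Applying the rule to each of the 20 symbols of xxcxxcsaxxcxxcsaxcsx gives the pieces xxc xxc sa xxc xxc sa xc sx xxc xxc sa xxc xxc sa xc sx xxc sa xc xxc, which concatenate to the answer.

xxcxxcsaxxcxxcsaxcsxxxcxxcsaxxcxxcsaxcsxxxcsaxcxxc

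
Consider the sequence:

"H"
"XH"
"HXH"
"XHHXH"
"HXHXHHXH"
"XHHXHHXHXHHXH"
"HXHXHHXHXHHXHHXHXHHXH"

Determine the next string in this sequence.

This is a Fibonacci-style word recurrence s(k) = s(k−2)·s(k−1): e.g. H·XH = HXH.
The next term joins XHHXHHXHXHHXH and HXHXHHXHXHHXHHXHXHHXH.

XHHXHHXHXHHXHHXHXHHXHXHHXHHXHXHHXH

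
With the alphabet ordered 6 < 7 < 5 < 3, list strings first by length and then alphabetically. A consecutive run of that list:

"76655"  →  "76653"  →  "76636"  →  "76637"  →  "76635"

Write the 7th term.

Continuing the enumeration 2 steps past 76635: 76635 → 76633 → (answer).

76766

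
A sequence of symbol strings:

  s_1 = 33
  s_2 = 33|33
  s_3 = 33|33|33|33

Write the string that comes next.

Each string is two copies of the previous one joined by '|'.
Doubling 33|33|33|33 with '|' between the halves:

33|33|33|33|33|33|33|33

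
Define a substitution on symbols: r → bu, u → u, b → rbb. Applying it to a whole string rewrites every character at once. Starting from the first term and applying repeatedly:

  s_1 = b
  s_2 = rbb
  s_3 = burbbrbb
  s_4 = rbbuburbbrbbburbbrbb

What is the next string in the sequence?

Rewriting the 20 symbols of rbbuburbbrbbburbbrbb one by one yields bu rbb rbb u rbb u bu rbb rbb bu rbb rbb rbb u bu rbb rbb bu rbb rbb; concatenated:

burbbrbburbbuburbbrbbburbbrbbrbbuburbbrbbburbbrbb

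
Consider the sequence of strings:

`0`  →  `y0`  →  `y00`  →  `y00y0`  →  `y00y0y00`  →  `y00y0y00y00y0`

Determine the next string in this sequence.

y00y0y00y00y0y00y0y00

Each term (from the third on) is the previous term followed by the one before it: term 3 = y0·0 = y00.
The next term joins y00y0y00y00y0 and y00y0y00.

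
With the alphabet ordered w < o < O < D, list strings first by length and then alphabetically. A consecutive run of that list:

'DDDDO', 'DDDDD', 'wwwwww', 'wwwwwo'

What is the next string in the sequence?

The successor of wwwwwo increments the rightmost position that isn't already D and resets every position after it to w.

wwwwwO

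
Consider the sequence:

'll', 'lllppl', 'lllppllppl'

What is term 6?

lllppllppllppllppllppl

Every step adds lppl to the end: s(k+1) = s(k)·lppl.
From lllppllppl, 3 further steps: lllppllppl → lllppllppllppl → lllppllppllppllppl → (answer).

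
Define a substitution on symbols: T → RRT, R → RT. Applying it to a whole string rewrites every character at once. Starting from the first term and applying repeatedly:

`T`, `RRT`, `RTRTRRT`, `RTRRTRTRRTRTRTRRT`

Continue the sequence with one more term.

Rewriting the 17 symbols of RTRRTRTRRTRTRTRRT one by one yields RT RRT RT RT RRT RT RRT RT RT RRT RT RRT RT RRT RT RT RRT; concatenated:

RTRRTRTRTRRTRTRRTRTRTRRTRTRRTRTRRTRTRTRRT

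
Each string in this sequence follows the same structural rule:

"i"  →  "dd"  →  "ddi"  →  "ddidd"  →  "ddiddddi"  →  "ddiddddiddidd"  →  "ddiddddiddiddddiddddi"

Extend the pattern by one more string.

From term 3 onward, concatenate the last term with the second-to-last: dd·i = ddi, ddi·dd = ddidd, …
The next term joins ddiddddiddiddddiddddi and ddiddddiddidd.

ddiddddiddiddddiddddiddiddddiddidd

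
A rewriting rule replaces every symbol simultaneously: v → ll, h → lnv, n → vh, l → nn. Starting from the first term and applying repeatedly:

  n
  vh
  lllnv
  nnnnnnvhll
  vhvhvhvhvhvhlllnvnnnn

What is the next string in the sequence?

lllnvlllnvlllnvlllnvlllnvlllnvnnnnnnvhllvhvhvhvh

φ(vhvhvhvhvhvhlllnvnnnn) expands symbol-by-symbol to ll lnv ll lnv ll lnv ll lnv ll lnv ll lnv nn nn nn vh ll vh vh vh vh; joining the 21 pieces gives the next term.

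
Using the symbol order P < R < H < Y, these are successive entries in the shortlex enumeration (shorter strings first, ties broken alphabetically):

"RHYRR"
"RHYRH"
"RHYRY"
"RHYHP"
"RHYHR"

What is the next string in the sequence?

The successor of RHYHR increments the rightmost position that isn't already Y and resets every position after it to P.

RHYHH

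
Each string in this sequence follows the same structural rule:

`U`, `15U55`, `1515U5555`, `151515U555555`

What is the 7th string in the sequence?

Each term wraps the previous one in 15 on the left and 55 on the right.
From 151515U555555, 3 further steps: 151515U555555 → 15151515U55555555 → 1515151515U5555555555 → (answer).

151515151515U555555555555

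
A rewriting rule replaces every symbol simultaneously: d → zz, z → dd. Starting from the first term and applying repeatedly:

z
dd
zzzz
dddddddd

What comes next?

zzzzzzzzzzzzzzzz

Expanding dddddddd: d→zz, d→zz, d→zz, d→zz, d→zz, d→zz, d→zz, d→zz. Concatenated: zz zz zz zz zz zz zz zz.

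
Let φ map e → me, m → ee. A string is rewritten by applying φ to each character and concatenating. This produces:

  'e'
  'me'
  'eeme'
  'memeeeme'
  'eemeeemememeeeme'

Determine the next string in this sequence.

φ(eemeeemememeeeme) expands symbol-by-symbol to me me ee me me me ee me ee me ee me me me ee me; joining the 16 pieces gives the next term.

memeeemememeeemeeemeeemememeeeme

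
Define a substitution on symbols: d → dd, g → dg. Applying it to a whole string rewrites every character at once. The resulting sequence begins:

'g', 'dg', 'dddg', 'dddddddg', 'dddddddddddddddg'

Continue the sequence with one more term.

Rewriting the 16 symbols of dddddddddddddddg one by one yields dd dd dd dd dd dd dd dd dd dd dd dd dd dd dd dg; concatenated:

dddddddddddddddddddddddddddddddg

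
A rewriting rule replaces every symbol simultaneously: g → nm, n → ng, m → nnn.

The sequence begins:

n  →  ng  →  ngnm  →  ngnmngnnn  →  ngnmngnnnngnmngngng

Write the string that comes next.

ngnmngnnnngnmngngngngnmngnnnngnmngnmngnm

φ(ngnmngnnnngnmngngng) expands symbol-by-symbol to ng nm ng nnn ng nm ng ng ng ng nm ng nnn ng nm ng nm ng nm; joining the 19 pieces gives the next term.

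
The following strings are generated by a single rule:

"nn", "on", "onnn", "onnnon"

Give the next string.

From term 3 onward, concatenate the last term with the second-to-last: on·nn = onnn, onnn·on = onnnon, …
Continuing: onnnon · onnn gives term 5.

onnnononnn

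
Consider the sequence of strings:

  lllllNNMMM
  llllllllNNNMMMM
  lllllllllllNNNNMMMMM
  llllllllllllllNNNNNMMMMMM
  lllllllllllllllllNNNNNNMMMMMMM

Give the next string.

llllllllllllllllllllNNNNNNNMMMMMMMM

Each string has the form l^{3n+2} N^{n+1} M^{n+2} (n = 1, 2, …).
At n = 6 the blocks have lengths 20, 7, 8.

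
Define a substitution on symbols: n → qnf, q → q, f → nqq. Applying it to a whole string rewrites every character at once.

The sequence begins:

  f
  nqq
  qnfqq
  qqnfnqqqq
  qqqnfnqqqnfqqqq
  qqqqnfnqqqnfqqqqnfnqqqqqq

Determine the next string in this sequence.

qqqqqnfnqqqnfqqqqnfnqqqqqqqnfnqqqnfqqqqqq

Applying the rule to each of the 25 symbols of qqqqnfnqqqnfqqqqnfnqqqqqq gives the pieces q q q q qnf nqq qnf q q q qnf nqq q q q q qnf nqq qnf q q q q q q, which concatenate to the answer.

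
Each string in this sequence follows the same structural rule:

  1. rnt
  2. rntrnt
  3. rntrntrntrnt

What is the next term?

s(k+1) = s(k)·s(k) — each term doubles the last.
One more doubling of rntrntrntrnt gives the answer.

rntrntrntrntrntrntrntrnt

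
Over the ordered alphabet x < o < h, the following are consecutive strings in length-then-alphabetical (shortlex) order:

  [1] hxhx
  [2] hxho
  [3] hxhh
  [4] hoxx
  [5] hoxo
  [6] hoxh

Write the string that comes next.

Treat hoxh as a base-3 numeral over the given alphabet and add one, carrying through any trailing h's.

hoox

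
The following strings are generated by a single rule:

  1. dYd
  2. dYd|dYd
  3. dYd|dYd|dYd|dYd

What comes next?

s(k+1) = s(k)·|·s(k) — each term doubles the last with '|' between the halves.
So the next term is two copies of dYd|dYd|dYd|dYd with '|' between the halves.

dYd|dYd|dYd|dYd|dYd|dYd|dYd|dYd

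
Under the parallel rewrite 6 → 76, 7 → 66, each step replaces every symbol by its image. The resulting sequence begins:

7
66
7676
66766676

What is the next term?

Expanding 66766676: 6→76, 6→76, 7→66, 6→76, 6→76, 6→76, 7→66, 6→76. Concatenated: 76 76 66 76 76 76 66 76.

7676667676766676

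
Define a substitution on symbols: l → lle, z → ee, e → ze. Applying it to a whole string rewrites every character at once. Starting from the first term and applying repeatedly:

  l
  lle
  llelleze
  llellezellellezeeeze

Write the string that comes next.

Applying the rule to each of the 20 symbols of llellezellellezeeeze gives the pieces lle lle ze lle lle ze ee ze lle lle ze lle lle ze ee ze ze ze ee ze, which concatenate to the answer.

llellezellellezeeezellellezellellezeeezezezeeeze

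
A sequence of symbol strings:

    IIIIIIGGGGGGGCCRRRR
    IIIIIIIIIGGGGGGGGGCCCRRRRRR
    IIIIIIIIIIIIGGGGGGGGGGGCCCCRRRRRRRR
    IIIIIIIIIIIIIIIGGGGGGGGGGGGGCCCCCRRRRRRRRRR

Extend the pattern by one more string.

IIIIIIIIIIIIIIIIIIGGGGGGGGGGGGGGGCCCCCCRRRRRRRRRRRR

The n-th term is 3n I's then 2n+3 G's then n C's then 2n R's, where the shown terms are n = 2, 3, 4, 5.
At n = 6 the blocks have lengths 18, 15, 6, 12.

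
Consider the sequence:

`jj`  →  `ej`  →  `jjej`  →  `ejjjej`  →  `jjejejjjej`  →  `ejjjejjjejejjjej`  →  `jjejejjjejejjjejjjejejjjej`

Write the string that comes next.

ejjjejjjejejjjejjjejejjjejejjjejjjejejjjej

Each term (from the third on) is the two preceding terms concatenated in order: term 3 = jj·ej = jjej.
Continuing: ejjjejjjejejjjej · jjejejjjejejjjejjjejejjjej gives term 8.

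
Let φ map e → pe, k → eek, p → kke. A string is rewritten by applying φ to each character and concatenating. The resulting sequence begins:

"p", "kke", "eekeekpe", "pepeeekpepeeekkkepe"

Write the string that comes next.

Applying the rule to each of the 19 symbols of pepeeekpepeeekkkepe gives the pieces kke pe kke pe pe pe eek kke pe kke pe pe pe eek eek eek pe kke pe, which concatenate to the answer.

kkepekkepepepeeekkkepekkepepepeeekeekeekpekkepe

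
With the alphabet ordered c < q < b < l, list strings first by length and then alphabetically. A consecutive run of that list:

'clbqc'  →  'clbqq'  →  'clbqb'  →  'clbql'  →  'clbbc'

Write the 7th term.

clbbb

Stepping forward 2 times from clbbc: clbbc → clbbq, then the target.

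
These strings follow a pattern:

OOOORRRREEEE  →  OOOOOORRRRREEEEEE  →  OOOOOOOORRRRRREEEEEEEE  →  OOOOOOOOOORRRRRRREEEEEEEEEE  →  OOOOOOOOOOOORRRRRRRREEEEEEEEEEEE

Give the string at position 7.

Reading off run lengths: O runs 4, 6, 8, 10, 12; R runs 4, 5, 6, 7, 8; E runs 4, 6, 8, 10, 12 — each is linear in n, where the shown terms are n = 2, 3, 4, 5, 6.
For term 7, n = 8, so the run lengths are 16, 10, 16.

OOOOOOOOOOOOOOOORRRRRRRRRREEEEEEEEEEEEEEEE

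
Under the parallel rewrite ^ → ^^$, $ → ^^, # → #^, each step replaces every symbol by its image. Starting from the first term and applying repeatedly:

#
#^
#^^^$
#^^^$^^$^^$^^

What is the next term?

Rewriting the 13 symbols of #^^^$^^$^^$^^ one by one yields #^ ^^$ ^^$ ^^$ ^^ ^^$ ^^$ ^^ ^^$ ^^$ ^^ ^^$ ^^$; concatenated:

#^^^$^^$^^$^^^^$^^$^^^^$^^$^^^^$^^$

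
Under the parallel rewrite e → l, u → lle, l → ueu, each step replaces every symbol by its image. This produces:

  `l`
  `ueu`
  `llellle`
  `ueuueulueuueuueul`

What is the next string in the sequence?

φ(ueuueulueuueuueul) expands symbol-by-symbol to lle l lle lle l lle ueu lle l lle lle l lle lle l lle ueu; joining the 17 pieces gives the next term.

llelllellellleueullelllellelllellellleueu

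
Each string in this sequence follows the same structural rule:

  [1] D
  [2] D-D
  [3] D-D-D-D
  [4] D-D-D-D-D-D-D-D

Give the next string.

Every step duplicates the string with '-' between the halves.
Doubling D-D-D-D-D-D-D-D with '-' between the halves:

D-D-D-D-D-D-D-D-D-D-D-D-D-D-D-D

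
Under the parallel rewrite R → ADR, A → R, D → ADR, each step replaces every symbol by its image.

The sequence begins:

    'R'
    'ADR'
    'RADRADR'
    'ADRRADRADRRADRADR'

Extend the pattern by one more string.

φ(ADRRADRADRRADRADR) expands symbol-by-symbol to R ADR ADR ADR R ADR ADR R ADR ADR ADR R ADR ADR R ADR ADR; joining the 17 pieces gives the next term.

RADRADRADRRADRADRRADRADRADRRADRADRRADRADR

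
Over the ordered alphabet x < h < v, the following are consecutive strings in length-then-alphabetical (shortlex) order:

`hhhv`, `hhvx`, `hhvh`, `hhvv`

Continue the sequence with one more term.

hvxx

Find the rightmost character of hhvv below v, bump it to the next letter, and reset everything to its right to x.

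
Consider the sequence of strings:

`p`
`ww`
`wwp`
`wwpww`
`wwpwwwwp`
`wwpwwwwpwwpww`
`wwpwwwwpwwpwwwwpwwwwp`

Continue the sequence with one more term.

This is a Fibonacci-style word recurrence s(k) = s(k−1)·s(k−2): e.g. ww·p = wwp.
The next term joins wwpwwwwpwwpwwwwpwwwwp and wwpwwwwpwwpww.

wwpwwwwpwwpwwwwpwwwwpwwpwwwwpwwpww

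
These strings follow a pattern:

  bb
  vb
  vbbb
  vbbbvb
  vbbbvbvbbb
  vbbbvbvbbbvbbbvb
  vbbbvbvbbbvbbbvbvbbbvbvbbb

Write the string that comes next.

Each term (from the third on) is the previous term followed by the one before it: term 3 = vb·bb = vbbb.
So term 8 is vbbbvbvbbbvbbbvbvbbbvbvbbb·vbbbvbvbbbvbbbvb.

vbbbvbvbbbvbbbvbvbbbvbvbbbvbbbvbvbbbvbbbvb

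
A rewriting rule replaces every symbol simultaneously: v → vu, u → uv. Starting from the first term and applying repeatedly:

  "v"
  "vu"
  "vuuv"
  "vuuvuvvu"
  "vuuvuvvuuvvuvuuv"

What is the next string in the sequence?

vuuvuvvuuvvuvuuvuvvuvuuvvuuvuvvu

Applying the rule to each of the 16 symbols of vuuvuvvuuvvuvuuv gives the pieces vu uv uv vu uv vu vu uv uv vu vu uv vu uv uv vu, which concatenate to the answer.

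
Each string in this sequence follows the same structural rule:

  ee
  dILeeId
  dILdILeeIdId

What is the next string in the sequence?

dILdILdILeeIdIdId

s(k+1) = dIL·s(k)·Id, so each term gains dIL as a prefix and Id as a suffix.
So the next term is dIL·dILdILeeIdId·Id.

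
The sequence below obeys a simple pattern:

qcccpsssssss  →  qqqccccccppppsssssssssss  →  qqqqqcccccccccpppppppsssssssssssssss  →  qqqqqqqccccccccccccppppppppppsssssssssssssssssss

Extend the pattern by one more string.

qqqqqqqqqcccccccccccccccpppppppppppppsssssssssssssssssssssss

Term n consists of 2n-1 q's, followed by 3n c's, followed by 3n-2 p's, followed by 4n+3 s's (n = 1, 2, …).
For the next term, n = 5, so the run lengths are 9, 15, 13, 23.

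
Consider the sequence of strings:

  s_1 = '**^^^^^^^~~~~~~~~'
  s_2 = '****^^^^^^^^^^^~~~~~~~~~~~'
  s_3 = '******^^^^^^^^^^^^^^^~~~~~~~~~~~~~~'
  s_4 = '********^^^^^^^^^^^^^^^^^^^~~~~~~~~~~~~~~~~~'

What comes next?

Reading off run lengths: * runs 2, 4, 6, 8; ^ runs 7, 11, 15, 19; ~ runs 8, 11, 14, 17 — each is linear in n, where the shown terms are n = 2, 3, 4, 5.
At n = 6 the blocks have lengths 10, 23, 20.

**********^^^^^^^^^^^^^^^^^^^^^^^~~~~~~~~~~~~~~~~~~~~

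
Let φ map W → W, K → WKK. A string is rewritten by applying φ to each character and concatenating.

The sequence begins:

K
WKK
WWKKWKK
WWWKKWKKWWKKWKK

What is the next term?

Rewriting the 15 symbols of WWWKKWKKWWKKWKK one by one yields W W W WKK WKK W WKK WKK W W WKK WKK W WKK WKK; concatenated:

WWWWKKWKKWWKKWKKWWWKKWKKWWKKWKK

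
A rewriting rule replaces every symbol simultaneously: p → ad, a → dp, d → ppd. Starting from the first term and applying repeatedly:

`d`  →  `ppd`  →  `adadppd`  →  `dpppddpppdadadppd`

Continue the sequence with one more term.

Rewriting the 17 symbols of dpppddpppdadadppd one by one yields ppd ad ad ad ppd ppd ad ad ad ppd dp ppd dp ppd ad ad ppd; concatenated:

ppdadadadppdppdadadadppddpppddpppdadadppd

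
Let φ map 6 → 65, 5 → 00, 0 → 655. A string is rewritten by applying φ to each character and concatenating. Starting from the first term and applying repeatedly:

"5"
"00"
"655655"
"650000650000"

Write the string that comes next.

Rewriting each symbol of 650000650000: 6→65, 5→00, 0→655, 0→655, 0→655, 0→655, 6→65, 5→00, 0→655, 0→655, 0→655, 0→655, which concatenates to 65 00 655 655 655 655 65 00 655 655 655 655.

65006556556556556500655655655655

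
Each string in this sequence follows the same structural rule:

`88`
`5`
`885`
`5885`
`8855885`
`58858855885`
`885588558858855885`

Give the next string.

58858855885885588558858855885

From term 3 onward, concatenate the second-to-last term with the last: 88·5 = 885, 5·885 = 5885, …
Continuing: 58858855885 · 885588558858855885 gives term 8.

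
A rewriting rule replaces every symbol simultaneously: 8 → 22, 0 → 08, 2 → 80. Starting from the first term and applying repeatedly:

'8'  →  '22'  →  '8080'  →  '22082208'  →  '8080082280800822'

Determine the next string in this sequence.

Applying the rule to each of the 16 symbols of 8080082280800822 gives the pieces 22 08 22 08 08 22 80 80 22 08 22 08 08 22 80 80, which concatenate to the answer.

22082208082280802208220808228080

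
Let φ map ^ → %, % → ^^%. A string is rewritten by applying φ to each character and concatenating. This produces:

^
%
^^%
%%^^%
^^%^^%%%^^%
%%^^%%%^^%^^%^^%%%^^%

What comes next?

^^%^^%%%^^%^^%^^%%%^^%%%^^%%%^^%^^%^^%%%^^%

Replace each of the 21 characters of %%^^%%%^^%^^%^^%%%^^% in place — ^^% ^^% % % ^^% ^^% ^^% % % ^^% % % ^^% % % ^^% ^^% ^^% % % ^^% — and concatenate.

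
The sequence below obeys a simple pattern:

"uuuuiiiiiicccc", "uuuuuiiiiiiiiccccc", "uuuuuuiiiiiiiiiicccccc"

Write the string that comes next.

The n-th term is n+1 u's then 2n i's then n+1 c's, where the shown terms are n = 3, 4, 5.
For the next term, n = 6, so the run lengths are 7, 12, 7.

uuuuuuuiiiiiiiiiiiiccccccc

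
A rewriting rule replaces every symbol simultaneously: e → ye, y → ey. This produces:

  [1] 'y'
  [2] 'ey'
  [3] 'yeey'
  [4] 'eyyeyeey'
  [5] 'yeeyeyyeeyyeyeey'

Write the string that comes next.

Rewriting the 16 symbols of yeeyeyyeeyyeyeey one by one yields ey ye ye ey ye ey ey ye ye ey ey ye ey ye ye ey; concatenated:

eyyeyeeyyeeyeyyeyeeyeyyeeyyeyeey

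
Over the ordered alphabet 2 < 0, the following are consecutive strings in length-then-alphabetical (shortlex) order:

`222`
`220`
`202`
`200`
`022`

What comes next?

Find the rightmost character of 022 below 0, bump it to the next letter, and reset everything to its right to 2.

020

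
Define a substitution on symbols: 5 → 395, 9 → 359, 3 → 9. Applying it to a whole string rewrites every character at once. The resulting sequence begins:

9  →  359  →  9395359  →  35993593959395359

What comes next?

Rewriting the 17 symbols of 35993593959395359 one by one yields 9 395 359 359 9 395 359 9 359 395 359 9 359 395 9 395 359; concatenated:

93953593599395359935939535993593959395359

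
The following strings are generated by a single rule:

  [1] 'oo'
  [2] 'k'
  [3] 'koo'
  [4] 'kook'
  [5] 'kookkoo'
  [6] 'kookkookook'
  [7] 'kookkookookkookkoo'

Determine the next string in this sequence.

From term 3 onward, concatenate the last term with the second-to-last: k·oo = koo, koo·k = kook, …
So term 8 is kookkookookkookkoo·kookkookook.

kookkookookkookkookookkookook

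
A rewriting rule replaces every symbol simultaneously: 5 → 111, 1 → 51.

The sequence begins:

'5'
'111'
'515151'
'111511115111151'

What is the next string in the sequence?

515151111515151511115151515111151

Replace each of the 15 characters of 111511115111151 in place — 51 51 51 111 51 51 51 51 111 51 51 51 51 111 51 — and concatenate.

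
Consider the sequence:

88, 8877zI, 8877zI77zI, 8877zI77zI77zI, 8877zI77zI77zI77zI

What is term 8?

8877zI77zI77zI77zI77zI77zI77zI

The strings grow by a fixed suffix 77zI each time.
From 8877zI77zI77zI77zI, 3 further steps: 8877zI77zI77zI77zI → 8877zI77zI77zI77zI77zI → 8877zI77zI77zI77zI77zI77zI → (answer).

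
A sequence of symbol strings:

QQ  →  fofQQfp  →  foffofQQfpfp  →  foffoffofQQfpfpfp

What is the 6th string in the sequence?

Each term wraps the previous one in fof on the left and fp on the right.
From foffoffofQQfpfpfp, 2 further steps: foffoffofQQfpfpfp → foffoffoffofQQfpfpfpfp → (answer).

foffoffoffoffofQQfpfpfpfpfp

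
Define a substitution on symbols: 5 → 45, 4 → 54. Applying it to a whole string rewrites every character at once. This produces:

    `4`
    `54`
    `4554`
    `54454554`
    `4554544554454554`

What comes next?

Applying the rule to each of the 16 symbols of 4554544554454554 gives the pieces 54 45 45 54 45 54 54 45 45 54 54 45 54 45 45 54, which concatenate to the answer.

54454554455454454554544554454554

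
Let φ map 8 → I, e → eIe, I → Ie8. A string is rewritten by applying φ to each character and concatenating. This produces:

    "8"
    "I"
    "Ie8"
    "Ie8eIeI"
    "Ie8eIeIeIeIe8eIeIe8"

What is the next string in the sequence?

Applying the rule to each of the 19 symbols of Ie8eIeIeIeIe8eIeIe8 gives the pieces Ie8 eIe I eIe Ie8 eIe Ie8 eIe Ie8 eIe Ie8 eIe I eIe Ie8 eIe Ie8 eIe I, which concatenate to the answer.

Ie8eIeIeIeIe8eIeIe8eIeIe8eIeIe8eIeIeIeIe8eIeIe8eIeI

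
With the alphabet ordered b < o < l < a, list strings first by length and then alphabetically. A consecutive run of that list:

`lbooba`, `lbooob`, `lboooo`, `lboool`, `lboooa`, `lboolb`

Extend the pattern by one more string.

Find the rightmost character of lboolb below a, bump it to the next letter, and reset everything to its right to b.

lboolo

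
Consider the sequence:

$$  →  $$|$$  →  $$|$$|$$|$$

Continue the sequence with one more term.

Every step duplicates the string with '|' between the halves.
One more doubling of $$|$$|$$|$$ gives the answer.

$$|$$|$$|$$|$$|$$|$$|$$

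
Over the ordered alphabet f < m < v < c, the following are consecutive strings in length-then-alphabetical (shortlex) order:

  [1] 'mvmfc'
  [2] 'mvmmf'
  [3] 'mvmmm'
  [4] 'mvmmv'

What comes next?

mvmmc

Treat mvmmv as a base-4 numeral over the given alphabet and add one, carrying through any trailing c's.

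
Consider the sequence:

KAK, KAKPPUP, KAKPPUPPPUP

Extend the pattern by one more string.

Each term is the previous one with PPUP appended.
One more step from KAKPPUPPPUP gives the answer.

KAKPPUPPPUPPPUP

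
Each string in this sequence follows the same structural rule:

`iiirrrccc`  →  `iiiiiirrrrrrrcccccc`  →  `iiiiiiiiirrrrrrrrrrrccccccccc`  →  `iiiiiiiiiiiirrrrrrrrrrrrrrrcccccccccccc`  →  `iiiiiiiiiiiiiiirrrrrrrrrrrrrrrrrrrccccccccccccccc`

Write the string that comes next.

Reading off run lengths: i runs 3, 6, 9, 12, 15; r runs 3, 7, 11, 15, 19; c runs 3, 6, 9, 12, 15 — each is linear in n (n = 1, 2, …).
For the next term, n = 6, so the run lengths are 18, 23, 18.

iiiiiiiiiiiiiiiiiirrrrrrrrrrrrrrrrrrrrrrrcccccccccccccccccc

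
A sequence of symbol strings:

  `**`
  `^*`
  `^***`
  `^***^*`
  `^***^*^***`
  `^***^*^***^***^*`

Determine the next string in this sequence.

^***^*^***^***^*^***^*^***

This is a Fibonacci-style word recurrence s(k) = s(k−1)·s(k−2): e.g. ^*·** = ^***.
The next term joins ^***^*^***^***^* and ^***^*^***.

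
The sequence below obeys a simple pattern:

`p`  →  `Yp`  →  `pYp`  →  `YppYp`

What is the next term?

pYpYppYp

Each term (from the third on) is the two preceding terms concatenated in order: term 3 = p·Yp = pYp.
So term 5 is pYp·YppYp.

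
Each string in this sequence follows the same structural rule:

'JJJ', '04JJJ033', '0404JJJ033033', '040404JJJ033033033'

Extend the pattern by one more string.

s(k+1) = 04·s(k)·033, so each term gains 04 as a prefix and 033 as a suffix.
One more step from 040404JJJ033033033 gives the answer.

04040404JJJ033033033033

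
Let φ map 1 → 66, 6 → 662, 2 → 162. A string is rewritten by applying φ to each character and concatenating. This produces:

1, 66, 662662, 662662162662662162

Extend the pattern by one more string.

Applying the rule to each of the 18 symbols of 662662162662662162 gives the pieces 662 662 162 662 662 162 66 662 162 662 662 162 662 662 162 66 662 162, which concatenate to the answer.

6626621626626621626666216266266216266266216266662162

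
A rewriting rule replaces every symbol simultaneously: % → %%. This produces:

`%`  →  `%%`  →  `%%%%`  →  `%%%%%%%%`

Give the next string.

Apply φ to %%%%%%%% symbol by symbol: %→%%, %→%%, %→%%, %→%%, %→%%, %→%%, %→%%, %→%%; joined: %% %% %% %% %% %% %% %%.

%%%%%%%%%%%%%%%%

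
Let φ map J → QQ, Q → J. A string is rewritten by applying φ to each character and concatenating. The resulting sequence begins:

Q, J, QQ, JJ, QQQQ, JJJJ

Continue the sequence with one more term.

Expanding JJJJ: J→QQ, J→QQ, J→QQ, J→QQ. Concatenated: QQ QQ QQ QQ.

QQQQQQQQ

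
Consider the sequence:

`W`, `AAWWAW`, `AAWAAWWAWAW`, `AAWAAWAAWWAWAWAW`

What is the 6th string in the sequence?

Every step adds AAW to the front and AW to the end of the previous string.
From AAWAAWAAWWAWAWAW, 2 further steps: AAWAAWAAWWAWAWAW → AAWAAWAAWAAWWAWAWAWAW → (answer).

AAWAAWAAWAAWAAWWAWAWAWAWAW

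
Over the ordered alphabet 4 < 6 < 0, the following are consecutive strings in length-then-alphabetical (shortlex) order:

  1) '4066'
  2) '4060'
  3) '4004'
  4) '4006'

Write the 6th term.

6444

Continuing the enumeration 2 steps past 4006: 4006 → 4000 → (answer).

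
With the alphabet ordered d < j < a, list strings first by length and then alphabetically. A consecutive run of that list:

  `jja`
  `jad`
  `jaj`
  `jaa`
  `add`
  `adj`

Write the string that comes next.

The successor of adj increments the rightmost position that isn't already a and resets every position after it to d.

ada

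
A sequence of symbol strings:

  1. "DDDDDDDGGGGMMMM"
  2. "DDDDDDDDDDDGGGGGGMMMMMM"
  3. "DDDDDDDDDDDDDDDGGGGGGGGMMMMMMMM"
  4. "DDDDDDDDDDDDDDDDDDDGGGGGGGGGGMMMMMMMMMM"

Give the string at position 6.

DDDDDDDDDDDDDDDDDDDDDDDDDDDGGGGGGGGGGGGGGMMMMMMMMMMMMMM

The n-th term is 4n+3 D's then 2n+2 G's then 2n+2 M's (n = 1, 2, …).
At n = 6 the blocks have lengths 27, 14, 14.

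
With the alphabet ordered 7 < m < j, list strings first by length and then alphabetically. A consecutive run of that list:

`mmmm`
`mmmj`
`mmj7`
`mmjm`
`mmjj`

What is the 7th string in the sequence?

mj7m

Continuing the enumeration 2 steps past mmjj: mmjj → mj77 → (answer).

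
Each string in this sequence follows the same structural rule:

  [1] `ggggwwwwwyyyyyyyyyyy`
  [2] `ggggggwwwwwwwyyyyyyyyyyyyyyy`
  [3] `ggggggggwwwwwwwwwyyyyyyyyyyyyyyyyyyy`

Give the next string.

Term n consists of 2n g's, followed by 2n+1 w's, followed by 4n+3 y's, where the shown terms are n = 2, 3, 4.
Setting n = 5 gives 10, 11, 23 characters in each block.

ggggggggggwwwwwwwwwwwyyyyyyyyyyyyyyyyyyyyyyy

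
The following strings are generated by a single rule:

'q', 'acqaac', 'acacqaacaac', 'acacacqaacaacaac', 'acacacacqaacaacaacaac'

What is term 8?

acacacacacacacqaacaacaacaacaacaacaac

Every step adds ac to the front and aac to the end of the previous string.
From acacacacqaacaacaacaac, 3 further steps: acacacacqaacaacaacaac → acacacacacqaacaacaacaacaac → acacacacacacqaacaacaacaacaacaac → (answer).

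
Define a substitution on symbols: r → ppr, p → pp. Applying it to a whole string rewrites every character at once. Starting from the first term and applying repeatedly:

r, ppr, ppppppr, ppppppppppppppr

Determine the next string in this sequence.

Applying the rule to each of the 15 symbols of ppppppppppppppr gives the pieces pp pp pp pp pp pp pp pp pp pp pp pp pp pp ppr, which concatenate to the answer.

ppppppppppppppppppppppppppppppr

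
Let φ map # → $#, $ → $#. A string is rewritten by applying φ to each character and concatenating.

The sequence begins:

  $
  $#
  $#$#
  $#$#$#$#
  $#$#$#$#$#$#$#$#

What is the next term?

$#$#$#$#$#$#$#$#$#$#$#$#$#$#$#$#

Applying the rule to each of the 16 symbols of $#$#$#$#$#$#$#$# gives the pieces $# $# $# $# $# $# $# $# $# $# $# $# $# $# $# $#, which concatenate to the answer.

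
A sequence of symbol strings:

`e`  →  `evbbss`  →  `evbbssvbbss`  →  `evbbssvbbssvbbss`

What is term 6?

The strings grow by a fixed suffix vbbss each time.
From evbbssvbbssvbbss, 2 further steps: evbbssvbbssvbbss → evbbssvbbssvbbssvbbss → (answer).

evbbssvbbssvbbssvbbssvbbss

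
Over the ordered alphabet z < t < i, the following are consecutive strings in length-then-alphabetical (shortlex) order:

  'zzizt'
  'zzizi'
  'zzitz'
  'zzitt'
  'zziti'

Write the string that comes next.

Treat zziti as a base-3 numeral over the given alphabet and add one, carrying through any trailing i's.

zziiz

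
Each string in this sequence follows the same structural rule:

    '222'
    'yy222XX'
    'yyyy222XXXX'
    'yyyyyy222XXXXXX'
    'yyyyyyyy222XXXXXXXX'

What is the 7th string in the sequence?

Each term wraps the previous one in yy on the left and XX on the right.
From yyyyyyyy222XXXXXXXX, 2 further steps: yyyyyyyy222XXXXXXXX → yyyyyyyyyy222XXXXXXXXXX → (answer).

yyyyyyyyyyyy222XXXXXXXXXXXX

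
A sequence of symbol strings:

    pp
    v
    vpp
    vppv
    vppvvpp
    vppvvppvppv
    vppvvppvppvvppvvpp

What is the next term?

From term 3 onward, concatenate the last term with the second-to-last: v·pp = vpp, vpp·v = vppv, …
So term 8 is vppvvppvppvvppvvpp·vppvvppvppv.

vppvvppvppvvppvvppvppvvppvppv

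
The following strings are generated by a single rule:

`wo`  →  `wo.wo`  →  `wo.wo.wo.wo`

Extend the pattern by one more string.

wo.wo.wo.wo.wo.wo.wo.wo

Each string is two copies of the previous one joined by '.'.
One more doubling of wo.wo.wo.wo gives the answer.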